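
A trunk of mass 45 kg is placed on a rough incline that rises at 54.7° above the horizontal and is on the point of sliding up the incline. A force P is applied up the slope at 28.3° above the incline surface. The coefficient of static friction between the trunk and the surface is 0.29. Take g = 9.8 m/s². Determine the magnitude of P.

P ≈ 426 N

On the verge of sliding up the incline, friction equals μN and acts down the slope.
Perpendicular: N + P sin 28.3° = W cos 54.7° = 254.8 N.
Along incline: P cos 28.3° = W sin 54.7° + μN  with W sin 54.7° = 359.9 N.
Solving the pair for P and N: P = 426.2 N, N = 52.8 N (and f = μN = 15.31 N).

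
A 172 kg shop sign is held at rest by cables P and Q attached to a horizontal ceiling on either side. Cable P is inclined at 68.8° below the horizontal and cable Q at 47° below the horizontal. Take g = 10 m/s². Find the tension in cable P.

T_P ≈ 1300 N

Weight W = 172 × 10 = 1720 N acts straight down.
Horizontal: T_P cos 68.8° = T_Q cos 47°  →  T_Q = 0.5302 T_P.
Vertical: T_P sin 68.8° + T_Q sin 47° = 1720.
Substituting the horizontal relation into the vertical equation gives 1.32 T_P = 1720, so T_P = 1303 N.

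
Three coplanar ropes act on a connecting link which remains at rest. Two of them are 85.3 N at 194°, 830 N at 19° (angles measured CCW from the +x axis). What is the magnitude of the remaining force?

Sum the known components: ΣF_x = 702 N, ΣF_y = 249.6 N.
For equilibrium the remaining force must supply (−ΣF_x, −ΣF_y) = (-702, -249.6) N.
Magnitude = √((-702)² + (-249.6)²) = 745.1 N; direction = atan2(-249.6, -702) = 199.6°.

F ≈ 745 N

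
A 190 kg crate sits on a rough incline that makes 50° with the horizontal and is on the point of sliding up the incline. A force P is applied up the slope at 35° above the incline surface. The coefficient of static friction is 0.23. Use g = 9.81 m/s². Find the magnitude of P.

On the verge of sliding up the incline, friction equals μN and acts down the slope.
Perpendicular: N + P sin 35° = W cos 50° = 1198 N.
Along incline: P cos 35° = W sin 50° + μN  with W sin 50° = 1428 N.
Solving the pair for P and N: P = 1791 N, N = 170.8 N (and f = μN = 39.29 N).

P ≈ 1790 N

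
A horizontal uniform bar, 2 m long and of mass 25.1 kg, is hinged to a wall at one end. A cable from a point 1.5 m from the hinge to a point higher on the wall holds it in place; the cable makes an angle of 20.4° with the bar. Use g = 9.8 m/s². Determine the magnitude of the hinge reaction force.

|H| ≈ 449 N

Take torques about the hinge: T sin 20.4° · 1.5 = 25.1×9.8×1 = 245.98 N·m.
So T = 245.98 / (0.3486 × 1.5) = 470.45 N.
ΣF_x = 0: H_x = T cos 20.4° = 440.95 N.
ΣF_y = 0: H_y = (25.1×9.8) − T sin 20.4° = 245.98 − 163.99 = 81.993 N.
|H| = √(H_x² + H_y²) = √((440.95)² + (81.993)²) = 448.51 N.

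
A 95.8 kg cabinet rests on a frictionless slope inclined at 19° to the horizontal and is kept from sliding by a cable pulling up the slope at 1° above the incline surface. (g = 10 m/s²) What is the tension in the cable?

T ≈ 312 N

Take axes along and perpendicular to the incline. Weight components: W sin 19° = 311.9 N down-slope, W cos 19° = 905.8 N into the surface.
Along incline: T cos 1° = W sin 19° → T = 311.9 N.
Perpendicular: N = W cos 19° − T sin 1° = 900.4 N.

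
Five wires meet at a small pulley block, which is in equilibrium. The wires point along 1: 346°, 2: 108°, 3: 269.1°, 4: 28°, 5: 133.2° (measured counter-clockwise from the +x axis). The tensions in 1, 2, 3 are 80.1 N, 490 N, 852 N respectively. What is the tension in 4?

T_4 ≈ 353 N

Resolve: ΣF_x = 80.1 cos 346° + 490 cos 108° + 852 cos 269.1° + T_4 cos 28° + T_5 cos 133.2° = 0.
        ΣF_y = 80.1 sin 346° + 490 sin 108° + 852 sin 269.1° + T_4 sin 28° + T_5 sin 133.2° = 0.
The known terms sum to (-87.08, -405.3) N, so 0.8829 T_4 − 0.6845 T_5 = 87.08 and 0.4695 T_4 + 0.7290 T_5 = 405.3.
Solving simultaneously: T_4 = 353.3 N, T_5 = 328.4 N.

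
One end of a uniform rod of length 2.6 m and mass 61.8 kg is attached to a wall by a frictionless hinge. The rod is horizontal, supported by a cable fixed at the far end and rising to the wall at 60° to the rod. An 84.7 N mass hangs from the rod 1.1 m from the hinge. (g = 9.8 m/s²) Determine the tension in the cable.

T ≈ 391 N

Take torques about the hinge: T sin 60° · 2.6 = 61.8×9.8×1.3 + 84.7×1.1 = 880.5 N·m.
So T = 880.5 / (0.8660 × 2.6) = 391.04 N.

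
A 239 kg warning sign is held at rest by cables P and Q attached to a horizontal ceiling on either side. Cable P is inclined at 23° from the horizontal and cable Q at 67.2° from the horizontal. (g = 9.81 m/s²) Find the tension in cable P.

Weight W = 239 × 9.81 = 2345 N acts straight down.
Horizontal: T_P cos 23° = T_Q cos 67.2°  →  T_Q = 2.375 T_P.
Vertical: T_P sin 23° + T_Q sin 67.2° = 2345.
Substituting the horizontal relation into the vertical equation gives 2.581 T_P = 2345, so T_P = 908.6 N.

T_P ≈ 909 N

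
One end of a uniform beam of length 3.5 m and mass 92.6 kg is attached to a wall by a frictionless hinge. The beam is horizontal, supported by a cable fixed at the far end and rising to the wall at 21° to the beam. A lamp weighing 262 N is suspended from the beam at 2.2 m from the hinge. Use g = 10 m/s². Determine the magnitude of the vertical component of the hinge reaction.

|H_y| ≈ 560 N

Take torques about the hinge: T sin 21° · 3.5 = 92.6×10×1.75 + 262×2.2 = 2196.9 N·m.
So T = 2196.9 / (0.3584 × 3.5) = 1751.5 N.
ΣF_y = 0: H_y = (92.6×10 + 262) − T sin 21° = 1188 − 627.69 = 560.31 N.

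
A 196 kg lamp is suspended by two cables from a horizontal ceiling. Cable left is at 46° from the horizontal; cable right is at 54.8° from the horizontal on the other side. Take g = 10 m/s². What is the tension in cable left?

Weight W = 196 × 10 = 1960 N acts straight down.
Horizontal: T_left cos 46° = T_right cos 54.8°  →  T_right = 1.205 T_left.
Vertical: T_left sin 46° + T_right sin 54.8° = 1960.
Substituting the horizontal relation into the vertical equation gives 1.704 T_left = 1960, so T_left = 1150 N.

T_left ≈ 1150 N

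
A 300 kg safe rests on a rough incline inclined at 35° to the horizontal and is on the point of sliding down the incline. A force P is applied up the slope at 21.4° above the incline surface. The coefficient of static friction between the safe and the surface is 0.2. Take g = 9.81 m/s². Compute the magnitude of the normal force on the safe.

N ≈ 1900 N

On the verge of sliding down the incline, friction equals μN and acts up the slope.
Perpendicular: N + P sin 21.4° = W cos 35° = 2411 N.
Along incline: P cos 21.4° + μN = W sin 35° with W sin 35° = 1688 N.
Solving the pair for P and N: P = 1405 N, N = 1898 N (and f = μN = 379.6 N).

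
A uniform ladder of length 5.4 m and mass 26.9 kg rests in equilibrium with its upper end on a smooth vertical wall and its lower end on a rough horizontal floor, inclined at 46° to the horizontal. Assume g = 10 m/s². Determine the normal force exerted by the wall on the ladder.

N_wall ≈ 130 N

Torques about the foot: N_wall · 5.4 sin 46° = 26.9×10×2.7 cos 46° → N_wall = 129.89 N.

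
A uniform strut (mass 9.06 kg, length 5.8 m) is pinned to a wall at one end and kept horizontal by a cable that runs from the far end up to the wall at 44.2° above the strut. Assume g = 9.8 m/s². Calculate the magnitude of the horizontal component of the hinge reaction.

H_x ≈ 45.7 N

Take torques about the hinge: T sin 44.2° · 5.8 = 9.06×9.8×2.9 = 257.49 N·m.
So T = 257.49 / (0.6972 × 5.8) = 63.678 N.
ΣF_x = 0: H_x = T cos 44.2° = 45.651 N.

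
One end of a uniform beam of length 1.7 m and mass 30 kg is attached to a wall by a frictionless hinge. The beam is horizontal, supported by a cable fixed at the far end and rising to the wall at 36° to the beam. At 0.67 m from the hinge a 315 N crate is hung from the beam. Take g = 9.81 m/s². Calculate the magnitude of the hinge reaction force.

|H| ≈ 504 N

Take torques about the hinge: T sin 36° · 1.7 = 30×9.81×0.85 + 315×0.67 = 461.21 N·m.
So T = 461.21 / (0.5878 × 1.7) = 461.56 N.
ΣF_x = 0: H_x = T cos 36° = 373.41 N.
ΣF_y = 0: H_y = (30×9.81 + 315) − T sin 36° = 609.3 − 271.3 = 338 N.
|H| = √(H_x² + H_y²) = √((373.41)² + (338)²) = 503.67 N.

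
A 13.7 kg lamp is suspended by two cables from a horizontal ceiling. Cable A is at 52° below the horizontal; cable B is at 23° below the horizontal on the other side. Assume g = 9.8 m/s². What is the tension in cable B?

T_B ≈ 85.6 N

Weight W = 13.7 × 9.8 = 134.3 N acts straight down.
Horizontal: T_A cos 52° = T_B cos 23°  →  T_A = 1.495 T_B.
Vertical: T_A sin 52° + T_B sin 23° = 134.3.
Substituting the horizontal relation into the vertical equation gives 1.569 T_B = 134.3, so T_B = 85.57 N.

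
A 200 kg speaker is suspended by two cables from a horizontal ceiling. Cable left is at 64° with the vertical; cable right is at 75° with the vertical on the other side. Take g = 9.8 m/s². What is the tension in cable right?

T_right ≈ 2690 N

Angles from the horizontal: cable left is 90° − 64° = 26°, cable right is 90° − 75° = 15°.
Weight W = 200 × 9.8 = 1960 N acts straight down.
Horizontal: T_left cos 26° = T_right cos 15°  →  T_left = 1.075 T_right.
Vertical: T_left sin 26° + T_right sin 15° = 1960.
Substituting the horizontal relation into the vertical equation gives 0.7299 T_right = 1960, so T_right = 2685 N.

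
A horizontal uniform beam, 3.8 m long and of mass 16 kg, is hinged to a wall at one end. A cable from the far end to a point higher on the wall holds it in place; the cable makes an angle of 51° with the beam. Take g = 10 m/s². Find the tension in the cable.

T ≈ 103 N

Take torques about the hinge: T sin 51° · 3.8 = 16×10×1.9 = 304 N·m.
So T = 304 / (0.7771 × 3.8) = 102.94 N.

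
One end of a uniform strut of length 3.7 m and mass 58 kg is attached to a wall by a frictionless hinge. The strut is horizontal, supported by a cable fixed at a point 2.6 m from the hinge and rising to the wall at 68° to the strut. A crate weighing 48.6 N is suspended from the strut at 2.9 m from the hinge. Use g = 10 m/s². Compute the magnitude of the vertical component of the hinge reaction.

|H_y| ≈ 162 N

Take torques about the hinge: T sin 68° · 2.6 = 58×10×1.85 + 48.6×2.9 = 1213.9 N·m.
So T = 1213.9 / (0.9272 × 2.6) = 503.57 N.
ΣF_y = 0: H_y = (58×10 + 48.6) − T sin 68° = 628.6 − 466.9 = 161.7 N.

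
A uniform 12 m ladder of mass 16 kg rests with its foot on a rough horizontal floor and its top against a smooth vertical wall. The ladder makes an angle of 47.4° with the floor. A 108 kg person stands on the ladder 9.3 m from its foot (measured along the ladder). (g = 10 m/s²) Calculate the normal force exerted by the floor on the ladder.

N_floor ≈ 1240 N

ΣF_y = 0: N_floor = 16×10 + 108×10 = 1240 N.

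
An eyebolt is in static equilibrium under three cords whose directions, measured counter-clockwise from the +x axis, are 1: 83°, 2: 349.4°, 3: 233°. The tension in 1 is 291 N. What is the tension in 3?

Resolve: ΣF_x = 291 cos 83° + T_2 cos 349.4° + T_3 cos 233° = 0.
        ΣF_y = 291 sin 83° + T_2 sin 349.4° + T_3 sin 233° = 0.
The known terms sum to (35.46, 288.8) N, so 0.9829 T_2 − 0.6018 T_3 = -35.46 and -0.1840 T_2 − 0.7986 T_3 = -288.8.
Solving simultaneously: T_2 = 162.4 N, T_3 = 324.2 N.

T_3 ≈ 324 N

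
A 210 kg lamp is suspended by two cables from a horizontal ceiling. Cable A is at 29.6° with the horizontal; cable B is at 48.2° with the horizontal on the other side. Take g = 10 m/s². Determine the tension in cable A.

T_A ≈ 1430 N

Weight W = 210 × 10 = 2100 N acts straight down.
Horizontal: T_A cos 29.6° = T_B cos 48.2°  →  T_B = 1.305 T_A.
Vertical: T_A sin 29.6° + T_B sin 48.2° = 2100.
Substituting the horizontal relation into the vertical equation gives 1.466 T_A = 2100, so T_A = 1432 N.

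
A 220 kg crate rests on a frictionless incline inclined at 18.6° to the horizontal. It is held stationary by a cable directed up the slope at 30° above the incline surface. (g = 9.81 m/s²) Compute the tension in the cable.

Take axes along and perpendicular to the incline. Weight components: W sin 18.6° = 688.4 N down-slope, W cos 18.6° = 2045 N into the surface.
Along incline: T cos 30° = W sin 18.6° → T = 794.9 N.
Perpendicular: N = W cos 18.6° − T sin 30° = 1648 N.

T ≈ 795 N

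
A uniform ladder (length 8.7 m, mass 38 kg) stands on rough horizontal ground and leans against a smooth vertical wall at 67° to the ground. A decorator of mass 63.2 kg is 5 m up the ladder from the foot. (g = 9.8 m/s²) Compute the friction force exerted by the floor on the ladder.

f ≈ 230 N

Torques about the foot: N_wall · 8.7 sin 67° = 38×9.8×4.35 cos 67° + 63.2×9.8×5 cos 67° → N_wall = 230.13 N.
ΣF_x = 0: f_floor = N_wall = 230.13 N.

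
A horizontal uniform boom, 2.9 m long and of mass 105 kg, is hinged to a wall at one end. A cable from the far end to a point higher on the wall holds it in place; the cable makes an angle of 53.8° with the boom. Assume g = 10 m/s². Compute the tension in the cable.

T ≈ 651 N

Take torques about the hinge: T sin 53.8° · 2.9 = 105×10×1.45 = 1522.5 N·m.
So T = 1522.5 / (0.8070 × 2.9) = 650.59 N.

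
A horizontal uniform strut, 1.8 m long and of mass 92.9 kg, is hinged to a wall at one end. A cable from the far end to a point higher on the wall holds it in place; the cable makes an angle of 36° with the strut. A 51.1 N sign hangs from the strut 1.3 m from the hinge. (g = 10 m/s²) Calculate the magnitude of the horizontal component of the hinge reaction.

H_x ≈ 690 N

Take torques about the hinge: T sin 36° · 1.8 = 92.9×10×0.9 + 51.1×1.3 = 902.53 N·m.
So T = 902.53 / (0.5878 × 1.8) = 853.04 N.
ΣF_x = 0: H_x = T cos 36° = 690.13 N.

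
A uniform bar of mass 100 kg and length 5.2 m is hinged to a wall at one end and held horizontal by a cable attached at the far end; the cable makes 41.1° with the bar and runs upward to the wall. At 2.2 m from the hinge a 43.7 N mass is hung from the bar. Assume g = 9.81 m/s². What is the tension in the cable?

T ≈ 774 N

Take torques about the hinge: T sin 41.1° · 5.2 = 100×9.81×2.6 + 43.7×2.2 = 2646.7 N·m.
So T = 2646.7 / (0.6574 × 5.2) = 774.27 N.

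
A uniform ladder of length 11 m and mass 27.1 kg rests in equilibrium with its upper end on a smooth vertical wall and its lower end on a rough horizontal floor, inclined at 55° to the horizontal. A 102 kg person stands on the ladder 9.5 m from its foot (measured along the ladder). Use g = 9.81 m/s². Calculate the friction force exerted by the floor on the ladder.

Torques about the foot: N_wall · 11 sin 55° = 27.1×9.81×5.5 cos 55° + 102×9.81×9.5 cos 55° → N_wall = 698.18 N.
ΣF_x = 0: f_floor = N_wall = 698.18 N.

f ≈ 698 N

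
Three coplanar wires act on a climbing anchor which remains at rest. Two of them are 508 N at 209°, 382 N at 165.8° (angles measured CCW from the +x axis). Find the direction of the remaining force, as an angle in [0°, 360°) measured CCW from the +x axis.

Sum the known components: ΣF_x = -814.6 N, ΣF_y = -152.6 N.
For equilibrium the remaining force must supply (−ΣF_x, −ΣF_y) = (814.6, 152.6) N.
Magnitude = √((814.6)² + (152.6)²) = 828.8 N; direction = atan2(152.6, 814.6) = 10.6°.

θ ≈ 10.6°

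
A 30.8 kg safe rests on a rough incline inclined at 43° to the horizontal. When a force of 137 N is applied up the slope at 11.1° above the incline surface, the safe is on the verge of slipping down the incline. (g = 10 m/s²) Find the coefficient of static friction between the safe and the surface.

μ ≈ 0.380

On the verge of sliding down the incline, friction is at its maximum μN and acts up the slope.
Perpendicular to incline: N = W cos 43° − P sin 11.1° = 225.3 − 26.38 = 198.9 N.
Along incline: P cos 11.1° + μN = W sin 43° → μ = (W sin 43° − P cos 11.1°) / N = 0.3802.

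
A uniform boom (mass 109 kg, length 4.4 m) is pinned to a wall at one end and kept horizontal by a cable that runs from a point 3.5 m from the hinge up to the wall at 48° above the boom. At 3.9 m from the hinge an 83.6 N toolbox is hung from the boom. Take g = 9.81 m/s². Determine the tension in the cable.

T ≈ 1030 N

Take torques about the hinge: T sin 48° · 3.5 = 109×9.81×2.2 + 83.6×3.9 = 2678.5 N·m.
So T = 2678.5 / (0.7431 × 3.5) = 1029.8 N.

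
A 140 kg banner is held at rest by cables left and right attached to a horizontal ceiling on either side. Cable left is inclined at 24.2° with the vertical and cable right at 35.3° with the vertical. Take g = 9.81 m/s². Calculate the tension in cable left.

T_left ≈ 921 N

Angles from the horizontal: cable left is 90° − 24.2° = 65.8°, cable right is 90° − 35.3° = 54.7°.
Weight W = 140 × 9.81 = 1373 N acts straight down.
Horizontal: T_left cos 65.8° = T_right cos 54.7°  →  T_right = 0.7094 T_left.
Vertical: T_left sin 65.8° + T_right sin 54.7° = 1373.
Substituting the horizontal relation into the vertical equation gives 1.491 T_left = 1373, so T_left = 921.1 N.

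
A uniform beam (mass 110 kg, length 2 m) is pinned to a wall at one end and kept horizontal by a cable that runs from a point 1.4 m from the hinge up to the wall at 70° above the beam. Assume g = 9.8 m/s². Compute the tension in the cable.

Take torques about the hinge: T sin 70° · 1.4 = 110×9.8×1 = 1078 N·m.
So T = 1078 / (0.9397 × 1.4) = 819.42 N.

T ≈ 819 N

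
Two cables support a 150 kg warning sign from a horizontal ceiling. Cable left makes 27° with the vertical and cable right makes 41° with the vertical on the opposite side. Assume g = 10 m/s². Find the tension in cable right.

Angles from the horizontal: cable left is 90° − 27° = 63°, cable right is 90° − 41° = 49°.
Weight W = 150 × 10 = 1500 N acts straight down.
Horizontal: T_left cos 63° = T_right cos 49°  →  T_left = 1.445 T_right.
Vertical: T_left sin 63° + T_right sin 49° = 1500.
Substituting the horizontal relation into the vertical equation gives 2.042 T_right = 1500, so T_right = 734.5 N.

T_right ≈ 734 N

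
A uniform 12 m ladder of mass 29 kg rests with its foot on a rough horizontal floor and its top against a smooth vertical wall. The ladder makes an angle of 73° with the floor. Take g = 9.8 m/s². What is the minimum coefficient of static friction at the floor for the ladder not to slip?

μ_min ≈ 0.153

ΣF_y = 0: N_floor = 29×9.8 = 284.2 N.
Torques about the foot: N_wall · 12 sin 73° = 29×9.8×6 cos 73° → N_wall = 43.444 N.
ΣF_x = 0: f_floor = N_wall = 43.444 N.
μ_min = f_floor / N_floor = 43.444 / 284.2 = 0.1529.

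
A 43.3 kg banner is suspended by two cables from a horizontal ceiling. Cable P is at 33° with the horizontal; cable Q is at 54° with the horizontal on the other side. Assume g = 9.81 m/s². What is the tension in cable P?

Weight W = 43.3 × 9.81 = 424.8 N acts straight down.
Horizontal: T_P cos 33° = T_Q cos 54°  →  T_Q = 1.427 T_P.
Vertical: T_P sin 33° + T_Q sin 54° = 424.8.
Substituting the horizontal relation into the vertical equation gives 1.699 T_P = 424.8, so T_P = 250 N.

T_P ≈ 250 N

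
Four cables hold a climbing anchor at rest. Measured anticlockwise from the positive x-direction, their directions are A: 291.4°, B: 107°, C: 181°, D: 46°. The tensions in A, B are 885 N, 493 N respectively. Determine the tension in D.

Resolve: ΣF_x = 885 cos 291.4° + 493 cos 107° + T_C cos 181° + T_D cos 46° = 0.
        ΣF_y = 885 sin 291.4° + 493 sin 107° + T_C sin 181° + T_D sin 46° = 0.
The known terms sum to (178.8, -352.5) N, so -0.9998 T_C + 0.6947 T_D = -178.8 and -0.0175 T_C + 0.7193 T_D = 352.5.
Solving simultaneously: T_C = 528.2 N, T_D = 502.9 N.

T_D ≈ 503 N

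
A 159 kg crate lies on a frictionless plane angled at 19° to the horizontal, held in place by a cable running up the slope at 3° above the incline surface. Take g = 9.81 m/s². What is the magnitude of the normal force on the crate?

Take axes along and perpendicular to the incline. Weight components: W sin 19° = 507.8 N down-slope, W cos 19° = 1475 N into the surface.
Along incline: T cos 3° = W sin 19° → T = 508.5 N.
Perpendicular: N = W cos 19° − T sin 3° = 1448 N.

N ≈ 1450 N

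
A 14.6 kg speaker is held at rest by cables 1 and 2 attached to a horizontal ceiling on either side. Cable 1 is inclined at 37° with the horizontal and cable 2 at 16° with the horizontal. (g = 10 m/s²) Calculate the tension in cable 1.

T_1 ≈ 176 N

Weight W = 14.6 × 10 = 146 N acts straight down.
Horizontal: T_1 cos 37° = T_2 cos 16°  →  T_2 = 0.8308 T_1.
Vertical: T_1 sin 37° + T_2 sin 16° = 146.
Substituting the horizontal relation into the vertical equation gives 0.8308 T_1 = 146, so T_1 = 175.7 N.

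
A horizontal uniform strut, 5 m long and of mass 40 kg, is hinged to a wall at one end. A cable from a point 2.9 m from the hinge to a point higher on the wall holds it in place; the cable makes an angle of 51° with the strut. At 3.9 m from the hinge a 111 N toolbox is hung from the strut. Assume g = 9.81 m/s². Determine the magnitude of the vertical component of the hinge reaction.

Take torques about the hinge: T sin 51° · 2.9 = 40×9.81×2.5 + 111×3.9 = 1413.9 N·m.
So T = 1413.9 / (0.7771 × 2.9) = 627.36 N.
ΣF_y = 0: H_y = (40×9.81 + 111) − T sin 51° = 503.4 − 487.55 = 15.848 N.

|H_y| ≈ 15.8 N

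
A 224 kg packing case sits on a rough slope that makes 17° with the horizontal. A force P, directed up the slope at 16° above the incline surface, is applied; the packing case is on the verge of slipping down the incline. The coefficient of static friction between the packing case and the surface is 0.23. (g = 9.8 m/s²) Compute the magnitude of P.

On the verge of sliding down the incline, friction equals μN and acts up the slope.
Perpendicular: N + P sin 16° = W cos 17° = 2099 N.
Along incline: P cos 16° + μN = W sin 17° with W sin 17° = 641.8 N.
Solving the pair for P and N: P = 177.1 N, N = 2050 N (and f = μN = 471.6 N).

P ≈ 177 N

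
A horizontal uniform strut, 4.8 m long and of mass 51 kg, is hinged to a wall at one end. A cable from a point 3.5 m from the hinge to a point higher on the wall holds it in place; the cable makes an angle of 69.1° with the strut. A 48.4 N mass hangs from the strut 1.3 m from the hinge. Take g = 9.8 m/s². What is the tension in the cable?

T ≈ 386 N

Take torques about the hinge: T sin 69.1° · 3.5 = 51×9.8×2.4 + 48.4×1.3 = 1262.4 N·m.
So T = 1262.4 / (0.9342 × 3.5) = 386.1 N.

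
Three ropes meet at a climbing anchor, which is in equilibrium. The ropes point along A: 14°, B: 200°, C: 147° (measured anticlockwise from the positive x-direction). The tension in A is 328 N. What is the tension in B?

T_B ≈ 300 N

Resolve: ΣF_x = 328 cos 14° + T_B cos 200° + T_C cos 147° = 0.
        ΣF_y = 328 sin 14° + T_B sin 200° + T_C sin 147° = 0.
The known terms sum to (318.3, 79.35) N, so -0.9397 T_B − 0.8387 T_C = -318.3 and -0.3420 T_B + 0.5446 T_C = -79.35.
Solving simultaneously: T_B = 300.4 N, T_C = 42.93 N.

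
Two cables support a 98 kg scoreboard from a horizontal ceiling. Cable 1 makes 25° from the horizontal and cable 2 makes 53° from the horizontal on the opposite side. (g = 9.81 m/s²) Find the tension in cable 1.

T_1 ≈ 591 N

Weight W = 98 × 9.81 = 961.4 N acts straight down.
Horizontal: T_1 cos 25° = T_2 cos 53°  →  T_2 = 1.506 T_1.
Vertical: T_1 sin 25° + T_2 sin 53° = 961.4.
Substituting the horizontal relation into the vertical equation gives 1.625 T_1 = 961.4, so T_1 = 591.5 N.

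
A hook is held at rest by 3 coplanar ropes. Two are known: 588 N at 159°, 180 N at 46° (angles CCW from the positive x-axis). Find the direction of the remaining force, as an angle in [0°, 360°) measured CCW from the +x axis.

Sum the known components: ΣF_x = -423.9 N, ΣF_y = 340.2 N.
For equilibrium the remaining force must supply (−ΣF_x, −ΣF_y) = (423.9, -340.2) N.
Magnitude = √((423.9)² + (-340.2)²) = 543.5 N; direction = atan2(-340.2, 423.9) = 321.3°.

θ ≈ 321°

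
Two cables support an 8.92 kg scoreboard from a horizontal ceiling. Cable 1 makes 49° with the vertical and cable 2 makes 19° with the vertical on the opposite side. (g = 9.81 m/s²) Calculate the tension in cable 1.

T_1 ≈ 30.7 N

Angles from the horizontal: cable 1 is 90° − 49° = 41°, cable 2 is 90° − 19° = 71°.
Weight W = 8.92 × 9.81 = 87.51 N acts straight down.
Horizontal: T_1 cos 41° = T_2 cos 71°  →  T_2 = 2.318 T_1.
Vertical: T_1 sin 41° + T_2 sin 71° = 87.51.
Substituting the horizontal relation into the vertical equation gives 2.848 T_1 = 87.51, so T_1 = 30.73 N.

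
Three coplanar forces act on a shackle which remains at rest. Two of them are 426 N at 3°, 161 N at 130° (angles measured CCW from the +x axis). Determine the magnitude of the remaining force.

Sum the known components: ΣF_x = 321.9 N, ΣF_y = 145.6 N.
For equilibrium the remaining force must supply (−ΣF_x, −ΣF_y) = (-321.9, -145.6) N.
Magnitude = √((-321.9)² + (-145.6)²) = 353.3 N; direction = atan2(-145.6, -321.9) = 204.3°.

F ≈ 353 N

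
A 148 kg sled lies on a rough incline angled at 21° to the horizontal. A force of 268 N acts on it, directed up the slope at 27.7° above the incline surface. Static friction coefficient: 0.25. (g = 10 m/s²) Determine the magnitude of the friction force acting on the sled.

f ≈ 293 N

Axes along / perpendicular to the incline. W sin 21° = 530.4 N down-slope; W cos 21° = 1382 N into the surface.
Perpendicular: N = W cos 21° − P sin 27.7° = 1382 − 124.6 = 1257 N.
Along incline: P cos 27.7° + f = W sin 21° (friction acts up-slope) → f = 530.4 − 237.3 = 293.1 N.
|f| = 293.1 N ≤ μN = 314.3 N, so the sled is indeed static.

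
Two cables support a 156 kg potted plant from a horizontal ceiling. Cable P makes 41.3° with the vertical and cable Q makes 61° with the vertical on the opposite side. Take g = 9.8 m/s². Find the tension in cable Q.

T_Q ≈ 1030 N

Angles from the horizontal: cable P is 90° − 41.3° = 48.7°, cable Q is 90° − 61° = 29°.
Weight W = 156 × 9.8 = 1529 N acts straight down.
Horizontal: T_P cos 48.7° = T_Q cos 29°  →  T_P = 1.325 T_Q.
Vertical: T_P sin 48.7° + T_Q sin 29° = 1529.
Substituting the horizontal relation into the vertical equation gives 1.48 T_Q = 1529, so T_Q = 1033 N.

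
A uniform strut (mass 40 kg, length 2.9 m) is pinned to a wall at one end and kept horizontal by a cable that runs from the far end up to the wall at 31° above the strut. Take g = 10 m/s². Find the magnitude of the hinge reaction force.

|H| ≈ 388 N

Take torques about the hinge: T sin 31° · 2.9 = 40×10×1.45 = 580 N·m.
So T = 580 / (0.5150 × 2.9) = 388.32 N.
ΣF_x = 0: H_x = T cos 31° = 332.86 N.
ΣF_y = 0: H_y = (40×10) − T sin 31° = 400 − 200 = 200 N.
|H| = √(H_x² + H_y²) = √((332.86)² + (200)²) = 388.32 N.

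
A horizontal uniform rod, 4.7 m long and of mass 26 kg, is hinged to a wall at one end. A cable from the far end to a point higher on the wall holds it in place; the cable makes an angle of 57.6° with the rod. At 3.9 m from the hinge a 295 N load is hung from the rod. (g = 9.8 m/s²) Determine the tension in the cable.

T ≈ 441 N

Take torques about the hinge: T sin 57.6° · 4.7 = 26×9.8×2.35 + 295×3.9 = 1749.3 N·m.
So T = 1749.3 / (0.8443 × 4.7) = 440.81 N.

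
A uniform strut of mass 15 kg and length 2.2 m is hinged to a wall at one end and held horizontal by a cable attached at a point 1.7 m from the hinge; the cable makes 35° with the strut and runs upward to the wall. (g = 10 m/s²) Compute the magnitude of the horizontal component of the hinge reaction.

H_x ≈ 139 N

Take torques about the hinge: T sin 35° · 1.7 = 15×10×1.1 = 165 N·m.
So T = 165 / (0.5736 × 1.7) = 169.22 N.
ΣF_x = 0: H_x = T cos 35° = 138.61 N.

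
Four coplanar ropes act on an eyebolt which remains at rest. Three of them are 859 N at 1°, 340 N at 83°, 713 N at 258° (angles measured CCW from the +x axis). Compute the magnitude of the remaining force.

F ≈ 827 N

Sum the known components: ΣF_x = 752.1 N, ΣF_y = -345 N.
For equilibrium the remaining force must supply (−ΣF_x, −ΣF_y) = (-752.1, 345) N.
Magnitude = √((-752.1)² + (345)²) = 827.4 N; direction = atan2(345, -752.1) = 155.4°.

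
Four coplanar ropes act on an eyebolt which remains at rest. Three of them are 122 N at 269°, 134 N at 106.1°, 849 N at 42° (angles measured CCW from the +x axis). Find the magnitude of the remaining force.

F ≈ 825 N

Sum the known components: ΣF_x = 591.6 N, ΣF_y = 574.9 N.
For equilibrium the remaining force must supply (−ΣF_x, −ΣF_y) = (-591.6, -574.9) N.
Magnitude = √((-591.6)² + (-574.9)²) = 824.9 N; direction = atan2(-574.9, -591.6) = 224.2°.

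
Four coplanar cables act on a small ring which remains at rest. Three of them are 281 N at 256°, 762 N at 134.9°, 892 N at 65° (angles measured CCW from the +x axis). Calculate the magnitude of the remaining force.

F ≈ 1100 N

Sum the known components: ΣF_x = -228.9 N, ΣF_y = 1076 N.
For equilibrium the remaining force must supply (−ΣF_x, −ΣF_y) = (228.9, -1076) N.
Magnitude = √((228.9)² + (-1076)²) = 1100 N; direction = atan2(-1076, 228.9) = 282.0°.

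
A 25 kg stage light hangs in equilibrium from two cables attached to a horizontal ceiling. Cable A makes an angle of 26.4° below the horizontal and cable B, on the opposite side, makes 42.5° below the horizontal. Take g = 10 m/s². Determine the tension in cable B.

T_B ≈ 240 N

Weight W = 25 × 10 = 250 N acts straight down.
Horizontal: T_A cos 26.4° = T_B cos 42.5°  →  T_A = 0.8231 T_B.
Vertical: T_A sin 26.4° + T_B sin 42.5° = 250.
Substituting the horizontal relation into the vertical equation gives 1.042 T_B = 250, so T_B = 240 N.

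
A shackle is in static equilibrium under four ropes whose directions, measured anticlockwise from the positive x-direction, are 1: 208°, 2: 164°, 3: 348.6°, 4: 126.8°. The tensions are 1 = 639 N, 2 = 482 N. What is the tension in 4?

T_4 ≈ 551 N

Resolve: ΣF_x = 639 cos 208° + 482 cos 164° + T_3 cos 348.6° + T_4 cos 126.8° = 0.
        ΣF_y = 639 sin 208° + 482 sin 164° + T_3 sin 348.6° + T_4 sin 126.8° = 0.
The known terms sum to (-1028, -167.1) N, so 0.9803 T_3 − 0.5990 T_4 = 1028 and -0.1977 T_3 + 0.8007 T_4 = 167.1.
Solving simultaneously: T_3 = 1385 N, T_4 = 550.5 N.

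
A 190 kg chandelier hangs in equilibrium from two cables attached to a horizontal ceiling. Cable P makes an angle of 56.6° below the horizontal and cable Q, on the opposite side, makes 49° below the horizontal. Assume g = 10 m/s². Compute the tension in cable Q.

T_Q ≈ 1090 N

Weight W = 190 × 10 = 1900 N acts straight down.
Horizontal: T_P cos 56.6° = T_Q cos 49°  →  T_P = 1.192 T_Q.
Vertical: T_P sin 56.6° + T_Q sin 49° = 1900.
Substituting the horizontal relation into the vertical equation gives 1.75 T_Q = 1900, so T_Q = 1086 N.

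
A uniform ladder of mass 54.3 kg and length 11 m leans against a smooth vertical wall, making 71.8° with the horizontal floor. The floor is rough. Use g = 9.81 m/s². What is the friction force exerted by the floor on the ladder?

f ≈ 87.6 N

Torques about the foot: N_wall · 11 sin 71.8° = 54.3×9.81×5.5 cos 71.8° → N_wall = 87.569 N.
ΣF_x = 0: f_floor = N_wall = 87.569 N.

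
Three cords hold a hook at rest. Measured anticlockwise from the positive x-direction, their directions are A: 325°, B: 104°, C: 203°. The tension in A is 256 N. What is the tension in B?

T_B ≈ 220 N

Resolve: ΣF_x = 256 cos 325° + T_B cos 104° + T_C cos 203° = 0.
        ΣF_y = 256 sin 325° + T_B sin 104° + T_C sin 203° = 0.
The known terms sum to (209.7, -146.8) N, so -0.2419 T_B − 0.9205 T_C = -209.7 and 0.9703 T_B − 0.3907 T_C = 146.8.
Solving simultaneously: T_B = 219.8 N, T_C = 170 N.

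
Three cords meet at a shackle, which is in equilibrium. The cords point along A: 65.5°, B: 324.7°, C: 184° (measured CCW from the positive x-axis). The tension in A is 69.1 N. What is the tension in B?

Resolve: ΣF_x = 69.1 cos 65.5° + T_B cos 324.7° + T_C cos 184° = 0.
        ΣF_y = 69.1 sin 65.5° + T_B sin 324.7° + T_C sin 184° = 0.
The known terms sum to (28.66, 62.88) N, so 0.8161 T_B − 0.9976 T_C = -28.66 and -0.5779 T_B − 0.0698 T_C = -62.88.
Solving simultaneously: T_B = 95.88 N, T_C = 107.2 N.

T_B ≈ 95.9 N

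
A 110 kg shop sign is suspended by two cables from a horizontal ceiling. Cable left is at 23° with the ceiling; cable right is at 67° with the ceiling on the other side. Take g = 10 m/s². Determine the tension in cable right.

T_right ≈ 1010 N

Weight W = 110 × 10 = 1100 N acts straight down.
Horizontal: T_left cos 23° = T_right cos 67°  →  T_left = 0.4245 T_right.
Vertical: T_left sin 23° + T_right sin 67° = 1100.
Substituting the horizontal relation into the vertical equation gives 1.086 T_right = 1100, so T_right = 1013 N.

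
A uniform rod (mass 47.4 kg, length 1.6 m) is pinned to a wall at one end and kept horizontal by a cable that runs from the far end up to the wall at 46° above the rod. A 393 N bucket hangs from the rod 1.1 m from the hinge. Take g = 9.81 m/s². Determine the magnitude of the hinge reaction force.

Take torques about the hinge: T sin 46° · 1.6 = 47.4×9.81×0.8 + 393×1.1 = 804.3 N·m.
So T = 804.3 / (0.7193 × 1.6) = 698.81 N.
ΣF_x = 0: H_x = T cos 46° = 485.44 N.
ΣF_y = 0: H_y = (47.4×9.81 + 393) − T sin 46° = 857.99 − 502.68 = 355.31 N.
|H| = √(H_x² + H_y²) = √((485.44)² + (355.31)²) = 601.58 N.

|H| ≈ 602 N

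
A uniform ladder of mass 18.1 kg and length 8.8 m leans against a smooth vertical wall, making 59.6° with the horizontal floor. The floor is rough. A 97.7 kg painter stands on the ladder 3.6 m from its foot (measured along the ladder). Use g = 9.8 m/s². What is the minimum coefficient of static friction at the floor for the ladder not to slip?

μ_min ≈ 0.248

ΣF_y = 0: N_floor = 18.1×9.8 + 97.7×9.8 = 1134.8 N.
Torques about the foot: N_wall · 8.8 sin 59.6° = 18.1×9.8×4.4 cos 59.6° + 97.7×9.8×3.6 cos 59.6° → N_wall = 281.84 N.
ΣF_x = 0: f_floor = N_wall = 281.84 N.
μ_min = f_floor / N_floor = 281.84 / 1134.8 = 0.2483.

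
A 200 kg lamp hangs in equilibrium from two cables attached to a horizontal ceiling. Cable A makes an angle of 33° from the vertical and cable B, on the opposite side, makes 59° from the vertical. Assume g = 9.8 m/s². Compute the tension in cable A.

Angles from the horizontal: cable A is 90° − 33° = 57°, cable B is 90° − 59° = 31°.
Weight W = 200 × 9.8 = 1960 N acts straight down.
Horizontal: T_A cos 57° = T_B cos 31°  →  T_B = 0.6354 T_A.
Vertical: T_A sin 57° + T_B sin 31° = 1960.
Substituting the horizontal relation into the vertical equation gives 1.166 T_A = 1960, so T_A = 1681 N.

T_A ≈ 1680 N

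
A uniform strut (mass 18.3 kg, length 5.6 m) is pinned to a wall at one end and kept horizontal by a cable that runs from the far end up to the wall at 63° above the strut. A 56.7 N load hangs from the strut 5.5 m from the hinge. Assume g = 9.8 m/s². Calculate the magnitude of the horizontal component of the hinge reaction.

H_x ≈ 74.1 N

Take torques about the hinge: T sin 63° · 5.6 = 18.3×9.8×2.8 + 56.7×5.5 = 814 N·m.
So T = 814 / (0.8910 × 5.6) = 163.14 N.
ΣF_x = 0: H_x = T cos 63° = 74.063 N.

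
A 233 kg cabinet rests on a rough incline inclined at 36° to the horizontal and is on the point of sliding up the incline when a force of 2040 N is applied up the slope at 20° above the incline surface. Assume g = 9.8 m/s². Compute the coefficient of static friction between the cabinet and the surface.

On the verge of sliding up the incline, friction is at its maximum μN and acts down the slope.
Perpendicular to incline: N = W cos 36° − P sin 20° = 1847 − 697.7 = 1150 N.
Along incline: P cos 20° − μN = W sin 36° → μ = −(W sin 36° − P cos 20°) / N = 0.5.

μ ≈ 0.500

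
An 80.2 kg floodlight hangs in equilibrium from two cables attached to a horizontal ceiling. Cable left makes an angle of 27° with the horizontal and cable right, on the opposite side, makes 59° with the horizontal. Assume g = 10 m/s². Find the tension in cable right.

Weight W = 80.2 × 10 = 802 N acts straight down.
Horizontal: T_left cos 27° = T_right cos 59°  →  T_left = 0.578 T_right.
Vertical: T_left sin 27° + T_right sin 59° = 802.
Substituting the horizontal relation into the vertical equation gives 1.12 T_right = 802, so T_right = 716.3 N.

T_right ≈ 716 N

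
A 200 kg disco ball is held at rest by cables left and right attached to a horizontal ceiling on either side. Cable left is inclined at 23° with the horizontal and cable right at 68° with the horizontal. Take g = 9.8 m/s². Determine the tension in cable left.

Weight W = 200 × 9.8 = 1960 N acts straight down.
Horizontal: T_left cos 23° = T_right cos 68°  →  T_right = 2.457 T_left.
Vertical: T_left sin 23° + T_right sin 68° = 1960.
Substituting the horizontal relation into the vertical equation gives 2.669 T_left = 1960, so T_left = 734.3 N.

T_left ≈ 734 N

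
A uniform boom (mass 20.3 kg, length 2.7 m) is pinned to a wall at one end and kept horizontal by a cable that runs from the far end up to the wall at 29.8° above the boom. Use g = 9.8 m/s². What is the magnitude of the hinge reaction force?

Take torques about the hinge: T sin 29.8° · 2.7 = 20.3×9.8×1.35 = 268.57 N·m.
So T = 268.57 / (0.4970 × 2.7) = 200.15 N.
ΣF_x = 0: H_x = T cos 29.8° = 173.68 N.
ΣF_y = 0: H_y = (20.3×9.8) − T sin 29.8° = 198.94 − 99.47 = 99.47 N.
|H| = √(H_x² + H_y²) = √((173.68)² + (99.47)²) = 200.15 N.

|H| ≈ 200 N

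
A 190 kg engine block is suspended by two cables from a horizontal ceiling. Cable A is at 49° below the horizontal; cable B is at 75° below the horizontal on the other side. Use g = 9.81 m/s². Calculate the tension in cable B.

T_B ≈ 1470 N

Weight W = 190 × 9.81 = 1864 N acts straight down.
Horizontal: T_A cos 49° = T_B cos 75°  →  T_A = 0.3945 T_B.
Vertical: T_A sin 49° + T_B sin 75° = 1864.
Substituting the horizontal relation into the vertical equation gives 1.264 T_B = 1864, so T_B = 1475 N.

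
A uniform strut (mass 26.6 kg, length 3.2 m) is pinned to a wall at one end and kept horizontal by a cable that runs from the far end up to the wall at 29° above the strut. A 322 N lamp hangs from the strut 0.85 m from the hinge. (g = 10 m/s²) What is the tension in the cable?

Take torques about the hinge: T sin 29° · 3.2 = 26.6×10×1.6 + 322×0.85 = 699.3 N·m.
So T = 699.3 / (0.4848 × 3.2) = 450.76 N.

T ≈ 451 N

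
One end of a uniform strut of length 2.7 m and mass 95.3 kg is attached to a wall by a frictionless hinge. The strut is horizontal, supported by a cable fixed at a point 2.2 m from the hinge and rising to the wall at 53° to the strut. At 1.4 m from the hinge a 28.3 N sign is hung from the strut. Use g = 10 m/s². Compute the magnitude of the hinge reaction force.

Take torques about the hinge: T sin 53° · 2.2 = 95.3×10×1.35 + 28.3×1.4 = 1326.2 N·m.
So T = 1326.2 / (0.7986 × 2.2) = 754.79 N.
ΣF_x = 0: H_x = T cos 53° = 454.25 N.
ΣF_y = 0: H_y = (95.3×10 + 28.3) − T sin 53° = 981.3 − 602.8 = 378.5 N.
|H| = √(H_x² + H_y²) = √((454.25)² + (378.5)²) = 591.27 N.

|H| ≈ 591 N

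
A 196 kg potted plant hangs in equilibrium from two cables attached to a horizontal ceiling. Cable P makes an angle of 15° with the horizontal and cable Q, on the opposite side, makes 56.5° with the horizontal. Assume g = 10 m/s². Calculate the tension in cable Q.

Weight W = 196 × 10 = 1960 N acts straight down.
Horizontal: T_P cos 15° = T_Q cos 56.5°  →  T_P = 0.5714 T_Q.
Vertical: T_P sin 15° + T_Q sin 56.5° = 1960.
Substituting the horizontal relation into the vertical equation gives 0.9818 T_Q = 1960, so T_Q = 1996 N.

T_Q ≈ 2000 N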